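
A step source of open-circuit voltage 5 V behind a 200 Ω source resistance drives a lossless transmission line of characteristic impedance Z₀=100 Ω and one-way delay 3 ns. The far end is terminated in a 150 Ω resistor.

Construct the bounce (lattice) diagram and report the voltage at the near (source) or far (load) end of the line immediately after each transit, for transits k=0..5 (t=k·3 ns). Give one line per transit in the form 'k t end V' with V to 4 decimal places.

Γ_L=0.200000, Γ_S=0.333333; launch V₁=5·100/300=1.666667
k=0 src: V=1.6667
k=1 load: inc=1.666667, refl=1.666667·0.200000=0.3333; V=0.000000+1.666667+0.333333=2.0000
k=2 src: inc=0.333333, refl=0.333333·0.333333=0.1111; V=1.666667+0.333333+0.111111=2.1111
k=3 load: inc=0.111111, refl=0.111111·0.200000=0.0222; V=2.000000+0.111111+0.022222=2.1333
k=4 src: inc=0.022222, refl=0.022222·0.333333=0.0074; V=2.111111+0.022222+0.007407=2.1407
k=5 load: inc=0.007407, refl=0.007407·0.200000=0.0015; V=2.133333+0.007407+0.001481=2.1422

0 0 source 1.6667
1 3 load 2.0000
2 6 source 2.1111
3 9 load 2.1333
4 12 source 2.1407
5 15 load 2.1422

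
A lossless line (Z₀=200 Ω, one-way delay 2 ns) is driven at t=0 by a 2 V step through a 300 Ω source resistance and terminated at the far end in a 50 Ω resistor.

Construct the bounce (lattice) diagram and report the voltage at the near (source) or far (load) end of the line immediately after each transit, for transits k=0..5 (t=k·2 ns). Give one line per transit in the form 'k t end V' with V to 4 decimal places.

0 0 source 0.8000
1 2 load 0.3200
2 4 source 0.2240
3 6 load 0.2816
4 8 source 0.2931
5 10 load 0.2862

Γ_L=-0.600000, Γ_S=0.200000; launch V₁=2·200/500=0.800000
k=0 src: V=0.8000
k=1 load: inc=0.800000, refl=0.800000·-0.600000=-0.4800; V=0.000000+0.800000+-0.480000=0.3200
k=2 src: inc=-0.480000, refl=-0.480000·0.200000=-0.0960; V=0.800000+-0.480000+-0.096000=0.2240
k=3 load: inc=-0.096000, refl=-0.096000·-0.600000=0.0576; V=0.320000+-0.096000+0.057600=0.2816
k=4 src: inc=0.057600, refl=0.057600·0.200000=0.0115; V=0.224000+0.057600+0.011520=0.2931
k=5 load: inc=0.011520, refl=0.011520·-0.600000=-0.0069; V=0.281600+0.011520+-0.006912=0.2862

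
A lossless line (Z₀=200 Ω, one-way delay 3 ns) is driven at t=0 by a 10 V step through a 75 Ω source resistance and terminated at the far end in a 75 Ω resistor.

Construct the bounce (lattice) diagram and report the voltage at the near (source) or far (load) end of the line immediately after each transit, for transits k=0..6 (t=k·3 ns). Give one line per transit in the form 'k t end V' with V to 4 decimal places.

0 0 source 7.2727
1 3 load 3.9669
2 6 source 5.4696
3 9 load 4.7866
4 12 source 5.0970
5 15 load 4.9559
6 18 source 5.0200

Γ_L=-0.454545, Γ_S=-0.454545; launch V₁=10·200/275=7.272727
k=0 src: V=7.2727
k=1 load: inc=7.272727, refl=7.272727·-0.454545=-3.3058; V=0.000000+7.272727+-3.305785=3.9669
k=2 src: inc=-3.305785, refl=-3.305785·-0.454545=1.5026; V=7.272727+-3.305785+1.502630=5.4696
k=3 load: inc=1.502630, refl=1.502630·-0.454545=-0.6830; V=3.966942+1.502630+-0.683013=4.7866
k=4 src: inc=-0.683013, refl=-0.683013·-0.454545=0.3105; V=5.469572+-0.683013+0.310461=5.0970
k=5 load: inc=0.310461, refl=0.310461·-0.454545=-0.1411; V=4.786558+0.310461+-0.141118=4.9559
k=6 src: inc=-0.141118, refl=-0.141118·-0.454545=0.0641; V=5.097019+-0.141118+0.064145=5.0200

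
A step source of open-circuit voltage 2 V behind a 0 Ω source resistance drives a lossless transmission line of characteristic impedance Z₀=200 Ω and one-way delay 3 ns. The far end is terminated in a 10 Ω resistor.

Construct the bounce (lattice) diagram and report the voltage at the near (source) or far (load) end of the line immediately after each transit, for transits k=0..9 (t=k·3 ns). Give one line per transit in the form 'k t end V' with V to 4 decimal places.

Γ_L=-0.904762, Γ_S=-1.000000; launch V₁=2·200/200=2.000000
k=0 src: V=2.0000
k=1 load: inc=2.000000, refl=2.000000·-0.904762=-1.8095; V=0.000000+2.000000+-1.809524=0.1905
k=2 src: inc=-1.809524, refl=-1.809524·-1.000000=1.8095; V=2.000000+-1.809524+1.809524=2.0000
k=3 load: inc=1.809524, refl=1.809524·-0.904762=-1.6372; V=0.190476+1.809524+-1.637188=0.3628
k=4 src: inc=-1.637188, refl=-1.637188·-1.000000=1.6372; V=2.000000+-1.637188+1.637188=2.0000
k=5 load: inc=1.637188, refl=1.637188·-0.904762=-1.4813; V=0.362812+1.637188+-1.481266=0.5187
k=6 src: inc=-1.481266, refl=-1.481266·-1.000000=1.4813; V=2.000000+-1.481266+1.481266=2.0000
k=7 load: inc=1.481266, refl=1.481266·-0.904762=-1.3402; V=0.518734+1.481266+-1.340193=0.6598
k=8 src: inc=-1.340193, refl=-1.340193·-1.000000=1.3402; V=2.000000+-1.340193+1.340193=2.0000
k=9 load: inc=1.340193, refl=1.340193·-0.904762=-1.2126; V=0.659807+1.340193+-1.212555=0.7874

0 0 source 2.0000
1 3 load 0.1905
2 6 source 2.0000
3 9 load 0.3628
4 12 source 2.0000
5 15 load 0.5187
6 18 source 2.0000
7 21 load 0.6598
8 24 source 2.0000
9 27 load 0.7874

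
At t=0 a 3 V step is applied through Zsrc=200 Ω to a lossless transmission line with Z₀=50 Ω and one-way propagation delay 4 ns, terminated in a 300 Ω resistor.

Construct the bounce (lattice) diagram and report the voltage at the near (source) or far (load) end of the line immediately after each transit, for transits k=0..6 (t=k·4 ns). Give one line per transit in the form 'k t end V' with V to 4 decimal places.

Γ_L=0.714286, Γ_S=0.600000; launch V₁=3·50/250=0.600000
k=0 src: V=0.6000
k=1 load: inc=0.600000, refl=0.600000·0.714286=0.4286; V=0.000000+0.600000+0.428571=1.0286
k=2 src: inc=0.428571, refl=0.428571·0.600000=0.2571; V=0.600000+0.428571+0.257143=1.2857
k=3 load: inc=0.257143, refl=0.257143·0.714286=0.1837; V=1.028571+0.257143+0.183673=1.4694
k=4 src: inc=0.183673, refl=0.183673·0.600000=0.1102; V=1.285714+0.183673+0.110204=1.5796
k=5 load: inc=0.110204, refl=0.110204·0.714286=0.0787; V=1.469388+0.110204+0.078717=1.6583
k=6 src: inc=0.078717, refl=0.078717·0.600000=0.0472; V=1.579592+0.078717+0.047230=1.7055

0 0 source 0.6000
1 4 load 1.0286
2 8 source 1.2857
3 12 load 1.4694
4 16 source 1.5796
5 20 load 1.6583
6 24 source 1.7055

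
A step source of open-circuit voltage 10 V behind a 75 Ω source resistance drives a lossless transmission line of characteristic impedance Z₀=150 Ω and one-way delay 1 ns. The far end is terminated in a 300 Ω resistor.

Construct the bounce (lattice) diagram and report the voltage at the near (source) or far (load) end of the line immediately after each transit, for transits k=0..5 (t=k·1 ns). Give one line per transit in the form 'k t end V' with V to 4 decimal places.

0 0 source 6.6667
1 1 load 8.8889
2 2 source 8.1481
3 3 load 7.9012
4 4 source 7.9835
5 5 load 8.0110

Γ_L=0.333333, Γ_S=-0.333333; launch V₁=10·150/225=6.666667
k=0 src: V=6.6667
k=1 load: inc=6.666667, refl=6.666667·0.333333=2.2222; V=0.000000+6.666667+2.222222=8.8889
k=2 src: inc=2.222222, refl=2.222222·-0.333333=-0.7407; V=6.666667+2.222222+-0.740741=8.1481
k=3 load: inc=-0.740741, refl=-0.740741·0.333333=-0.2469; V=8.888889+-0.740741+-0.246914=7.9012
k=4 src: inc=-0.246914, refl=-0.246914·-0.333333=0.0823; V=8.148148+-0.246914+0.082305=7.9835
k=5 load: inc=0.082305, refl=0.082305·0.333333=0.0274; V=7.901235+0.082305+0.027435=8.0110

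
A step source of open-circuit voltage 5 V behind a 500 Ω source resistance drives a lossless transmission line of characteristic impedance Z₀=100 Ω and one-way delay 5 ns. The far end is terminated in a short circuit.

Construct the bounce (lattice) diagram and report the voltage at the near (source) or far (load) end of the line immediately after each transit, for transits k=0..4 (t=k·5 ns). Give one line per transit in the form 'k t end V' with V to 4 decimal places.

0 0 source 0.8333
1 5 load 0.0000
2 10 source -0.5556
3 15 load 0.0000
4 20 source 0.3704

Γ_L=-1.000000, Γ_S=0.666667; launch V₁=5·100/600=0.833333
k=0 src: V=0.8333
k=1 load: inc=0.833333, refl=0.833333·-1.000000=-0.8333; V=0.000000+0.833333+-0.833333=0.0000
k=2 src: inc=-0.833333, refl=-0.833333·0.666667=-0.5556; V=0.833333+-0.833333+-0.555556=-0.5556
k=3 load: inc=-0.555556, refl=-0.555556·-1.000000=0.5556; V=0.000000+-0.555556+0.555556=0.0000
k=4 src: inc=0.555556, refl=0.555556·0.666667=0.3704; V=-0.555556+0.555556+0.370370=0.3704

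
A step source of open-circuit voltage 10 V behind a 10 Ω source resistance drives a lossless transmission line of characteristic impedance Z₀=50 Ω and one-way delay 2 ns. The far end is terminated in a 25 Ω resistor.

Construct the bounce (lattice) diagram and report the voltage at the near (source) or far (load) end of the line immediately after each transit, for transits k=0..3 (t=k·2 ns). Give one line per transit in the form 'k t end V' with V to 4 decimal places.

0 0 source 8.3333
1 2 load 5.5556
2 4 source 7.4074
3 6 load 6.7901

Γ_L=-0.333333, Γ_S=-0.666667; launch V₁=10·50/60=8.333333
k=0 src: V=8.3333
k=1 load: inc=8.333333, refl=8.333333·-0.333333=-2.7778; V=0.000000+8.333333+-2.777778=5.5556
k=2 src: inc=-2.777778, refl=-2.777778·-0.666667=1.8519; V=8.333333+-2.777778+1.851852=7.4074
k=3 load: inc=1.851852, refl=1.851852·-0.333333=-0.6173; V=5.555556+1.851852+-0.617284=6.7901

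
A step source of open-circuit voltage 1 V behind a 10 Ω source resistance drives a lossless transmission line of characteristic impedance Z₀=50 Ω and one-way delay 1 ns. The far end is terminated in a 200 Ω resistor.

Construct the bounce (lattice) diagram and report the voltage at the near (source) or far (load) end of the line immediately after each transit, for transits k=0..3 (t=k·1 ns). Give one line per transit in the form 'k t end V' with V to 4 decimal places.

Γ_L=0.600000, Γ_S=-0.666667; launch V₁=1·50/60=0.833333
k=0 src: V=0.8333
k=1 load: inc=0.833333, refl=0.833333·0.600000=0.5000; V=0.000000+0.833333+0.500000=1.3333
k=2 src: inc=0.500000, refl=0.500000·-0.666667=-0.3333; V=0.833333+0.500000+-0.333333=1.0000
k=3 load: inc=-0.333333, refl=-0.333333·0.600000=-0.2000; V=1.333333+-0.333333+-0.200000=0.8000

0 0 source 0.8333
1 1 load 1.3333
2 2 source 1.0000
3 3 load 0.8000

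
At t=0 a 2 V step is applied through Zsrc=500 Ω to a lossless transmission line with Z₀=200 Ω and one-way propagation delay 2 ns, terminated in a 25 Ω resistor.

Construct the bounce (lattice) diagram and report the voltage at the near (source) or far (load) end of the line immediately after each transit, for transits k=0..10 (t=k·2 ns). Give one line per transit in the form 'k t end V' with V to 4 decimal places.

Γ_L=-0.777778, Γ_S=0.428571; launch V₁=2·200/700=0.571429
k=0 src: V=0.5714
k=1 load: inc=0.571429, refl=0.571429·-0.777778=-0.4444; V=0.000000+0.571429+-0.444444=0.1270
k=2 src: inc=-0.444444, refl=-0.444444·0.428571=-0.1905; V=0.571429+-0.444444+-0.190476=-0.0635
k=3 load: inc=-0.190476, refl=-0.190476·-0.777778=0.1481; V=0.126984+-0.190476+0.148148=0.0847
k=4 src: inc=0.148148, refl=0.148148·0.428571=0.0635; V=-0.063492+0.148148+0.063492=0.1481
k=5 load: inc=0.063492, refl=0.063492·-0.777778=-0.0494; V=0.084656+0.063492+-0.049383=0.0988
k=6 src: inc=-0.049383, refl=-0.049383·0.428571=-0.0212; V=0.148148+-0.049383+-0.021164=0.0776
k=7 load: inc=-0.021164, refl=-0.021164·-0.777778=0.0165; V=0.098765+-0.021164+0.016461=0.0941
k=8 src: inc=0.016461, refl=0.016461·0.428571=0.0071; V=0.077601+0.016461+0.007055=0.1011
k=9 load: inc=0.007055, refl=0.007055·-0.777778=-0.0055; V=0.094062+0.007055+-0.005487=0.0956
k=10 src: inc=-0.005487, refl=-0.005487·0.428571=-0.0024; V=0.101117+-0.005487+-0.002352=0.0933

0 0 source 0.5714
1 2 load 0.1270
2 4 source -0.0635
3 6 load 0.0847
4 8 source 0.1481
5 10 load 0.0988
6 12 source 0.0776
7 14 load 0.0941
8 16 source 0.1011
9 18 load 0.0956
10 20 source 0.0933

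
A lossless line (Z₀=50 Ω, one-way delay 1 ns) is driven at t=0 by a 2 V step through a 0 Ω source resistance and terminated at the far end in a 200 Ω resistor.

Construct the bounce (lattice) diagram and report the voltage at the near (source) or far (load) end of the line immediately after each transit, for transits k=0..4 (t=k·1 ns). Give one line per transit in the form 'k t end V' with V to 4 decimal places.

0 0 source 2.0000
1 1 load 3.2000
2 2 source 2.0000
3 3 load 1.2800
4 4 source 2.0000

Γ_L=0.600000, Γ_S=-1.000000; launch V₁=2·50/50=2.000000
k=0 src: V=2.0000
k=1 load: inc=2.000000, refl=2.000000·0.600000=1.2000; V=0.000000+2.000000+1.200000=3.2000
k=2 src: inc=1.200000, refl=1.200000·-1.000000=-1.2000; V=2.000000+1.200000+-1.200000=2.0000
k=3 load: inc=-1.200000, refl=-1.200000·0.600000=-0.7200; V=3.200000+-1.200000+-0.720000=1.2800
k=4 src: inc=-0.720000, refl=-0.720000·-1.000000=0.7200; V=2.000000+-0.720000+0.720000=2.0000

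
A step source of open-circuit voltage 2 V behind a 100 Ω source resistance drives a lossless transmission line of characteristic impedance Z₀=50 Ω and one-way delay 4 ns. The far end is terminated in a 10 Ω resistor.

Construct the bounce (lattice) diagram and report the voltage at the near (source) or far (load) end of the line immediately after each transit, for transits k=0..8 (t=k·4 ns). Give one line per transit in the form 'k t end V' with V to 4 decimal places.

Γ_L=-0.666667, Γ_S=0.333333; launch V₁=2·50/150=0.666667
k=0 src: V=0.6667
k=1 load: inc=0.666667, refl=0.666667·-0.666667=-0.4444; V=0.000000+0.666667+-0.444444=0.2222
k=2 src: inc=-0.444444, refl=-0.444444·0.333333=-0.1481; V=0.666667+-0.444444+-0.148148=0.0741
k=3 load: inc=-0.148148, refl=-0.148148·-0.666667=0.0988; V=0.222222+-0.148148+0.098765=0.1728
k=4 src: inc=0.098765, refl=0.098765·0.333333=0.0329; V=0.074074+0.098765+0.032922=0.2058
k=5 load: inc=0.032922, refl=0.032922·-0.666667=-0.0219; V=0.172840+0.032922+-0.021948=0.1838
k=6 src: inc=-0.021948, refl=-0.021948·0.333333=-0.0073; V=0.205761+-0.021948+-0.007316=0.1765
k=7 load: inc=-0.007316, refl=-0.007316·-0.666667=0.0049; V=0.183813+-0.007316+0.004877=0.1814
k=8 src: inc=0.004877, refl=0.004877·0.333333=0.0016; V=0.176497+0.004877+0.001626=0.1830

0 0 source 0.6667
1 4 load 0.2222
2 8 source 0.0741
3 12 load 0.1728
4 16 source 0.2058
5 20 load 0.1838
6 24 source 0.1765
7 28 load 0.1814
8 32 source 0.1830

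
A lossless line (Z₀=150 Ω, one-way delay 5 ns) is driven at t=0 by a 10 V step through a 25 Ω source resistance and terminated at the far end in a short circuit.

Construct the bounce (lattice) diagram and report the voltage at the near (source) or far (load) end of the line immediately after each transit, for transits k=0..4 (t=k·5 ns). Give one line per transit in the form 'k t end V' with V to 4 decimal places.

0 0 source 8.5714
1 5 load 0.0000
2 10 source 6.1224
3 15 load 0.0000
4 20 source 4.3732

Γ_L=-1.000000, Γ_S=-0.714286; launch V₁=10·150/175=8.571429
k=0 src: V=8.5714
k=1 load: inc=8.571429, refl=8.571429·-1.000000=-8.5714; V=0.000000+8.571429+-8.571429=0.0000
k=2 src: inc=-8.571429, refl=-8.571429·-0.714286=6.1224; V=8.571429+-8.571429+6.122449=6.1224
k=3 load: inc=6.122449, refl=6.122449·-1.000000=-6.1224; V=0.000000+6.122449+-6.122449=0.0000
k=4 src: inc=-6.122449, refl=-6.122449·-0.714286=4.3732; V=6.122449+-6.122449+4.373178=4.3732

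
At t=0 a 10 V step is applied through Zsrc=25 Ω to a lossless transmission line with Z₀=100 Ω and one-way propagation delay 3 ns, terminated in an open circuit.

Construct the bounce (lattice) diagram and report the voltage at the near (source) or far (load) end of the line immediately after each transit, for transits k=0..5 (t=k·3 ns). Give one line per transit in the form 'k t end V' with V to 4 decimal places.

Γ_L=1.000000, Γ_S=-0.600000; launch V₁=10·100/125=8.000000
k=0 src: V=8.0000
k=1 load: inc=8.000000, refl=8.000000·1.000000=8.0000; V=0.000000+8.000000+8.000000=16.0000
k=2 src: inc=8.000000, refl=8.000000·-0.600000=-4.8000; V=8.000000+8.000000+-4.800000=11.2000
k=3 load: inc=-4.800000, refl=-4.800000·1.000000=-4.8000; V=16.000000+-4.800000+-4.800000=6.4000
k=4 src: inc=-4.800000, refl=-4.800000·-0.600000=2.8800; V=11.200000+-4.800000+2.880000=9.2800
k=5 load: inc=2.880000, refl=2.880000·1.000000=2.8800; V=6.400000+2.880000+2.880000=12.1600

0 0 source 8.0000
1 3 load 16.0000
2 6 source 11.2000
3 9 load 6.4000
4 12 source 9.2800
5 15 load 12.1600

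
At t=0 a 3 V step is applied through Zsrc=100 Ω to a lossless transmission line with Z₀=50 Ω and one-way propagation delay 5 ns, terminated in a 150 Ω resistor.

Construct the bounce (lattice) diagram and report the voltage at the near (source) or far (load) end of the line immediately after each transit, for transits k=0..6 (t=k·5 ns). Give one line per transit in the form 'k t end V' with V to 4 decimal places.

Γ_L=0.500000, Γ_S=0.333333; launch V₁=3·50/150=1.000000
k=0 src: V=1.0000
k=1 load: inc=1.000000, refl=1.000000·0.500000=0.5000; V=0.000000+1.000000+0.500000=1.5000
k=2 src: inc=0.500000, refl=0.500000·0.333333=0.1667; V=1.000000+0.500000+0.166667=1.6667
k=3 load: inc=0.166667, refl=0.166667·0.500000=0.0833; V=1.500000+0.166667+0.083333=1.7500
k=4 src: inc=0.083333, refl=0.083333·0.333333=0.0278; V=1.666667+0.083333+0.027778=1.7778
k=5 load: inc=0.027778, refl=0.027778·0.500000=0.0139; V=1.750000+0.027778+0.013889=1.7917
k=6 src: inc=0.013889, refl=0.013889·0.333333=0.0046; V=1.777778+0.013889+0.004630=1.7963

0 0 source 1.0000
1 5 load 1.5000
2 10 source 1.6667
3 15 load 1.7500
4 20 source 1.7778
5 25 load 1.7917
6 30 source 1.7963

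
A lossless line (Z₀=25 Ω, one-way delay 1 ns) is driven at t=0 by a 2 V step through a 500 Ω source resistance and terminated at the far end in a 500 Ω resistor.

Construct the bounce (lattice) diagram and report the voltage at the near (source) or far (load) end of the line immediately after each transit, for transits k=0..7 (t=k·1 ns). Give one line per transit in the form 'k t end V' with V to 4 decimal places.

Γ_L=0.904762, Γ_S=0.904762; launch V₁=2·25/525=0.095238
k=0 src: V=0.0952
k=1 load: inc=0.095238, refl=0.095238·0.904762=0.0862; V=0.000000+0.095238+0.086168=0.1814
k=2 src: inc=0.086168, refl=0.086168·0.904762=0.0780; V=0.095238+0.086168+0.077961=0.2594
k=3 load: inc=0.077961, refl=0.077961·0.904762=0.0705; V=0.181406+0.077961+0.070536=0.3299
k=4 src: inc=0.070536, refl=0.070536·0.904762=0.0638; V=0.259367+0.070536+0.063819=0.3937
k=5 load: inc=0.063819, refl=0.063819·0.904762=0.0577; V=0.329904+0.063819+0.057741=0.4515
k=6 src: inc=0.057741, refl=0.057741·0.904762=0.0522; V=0.393722+0.057741+0.052242=0.5037
k=7 load: inc=0.052242, refl=0.052242·0.904762=0.0473; V=0.451463+0.052242+0.047266=0.5510

0 0 source 0.0952
1 1 load 0.1814
2 2 source 0.2594
3 3 load 0.3299
4 4 source 0.3937
5 5 load 0.4515
6 6 source 0.5037
7 7 load 0.5510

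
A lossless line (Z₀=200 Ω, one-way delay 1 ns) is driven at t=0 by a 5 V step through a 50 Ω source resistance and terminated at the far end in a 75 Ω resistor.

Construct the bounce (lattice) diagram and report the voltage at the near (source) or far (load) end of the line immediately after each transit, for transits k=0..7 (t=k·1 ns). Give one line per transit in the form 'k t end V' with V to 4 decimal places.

0 0 source 4.0000
1 1 load 2.1818
2 2 source 3.2727
3 3 load 2.7769
4 4 source 3.0744
5 5 load 2.9391
6 6 source 3.0203
7 7 load 2.9834

Γ_L=-0.454545, Γ_S=-0.600000; launch V₁=5·200/250=4.000000
k=0 src: V=4.0000
k=1 load: inc=4.000000, refl=4.000000·-0.454545=-1.8182; V=0.000000+4.000000+-1.818182=2.1818
k=2 src: inc=-1.818182, refl=-1.818182·-0.600000=1.0909; V=4.000000+-1.818182+1.090909=3.2727
k=3 load: inc=1.090909, refl=1.090909·-0.454545=-0.4959; V=2.181818+1.090909+-0.495868=2.7769
k=4 src: inc=-0.495868, refl=-0.495868·-0.600000=0.2975; V=3.272727+-0.495868+0.297521=3.0744
k=5 load: inc=0.297521, refl=0.297521·-0.454545=-0.1352; V=2.776860+0.297521+-0.135237=2.9391
k=6 src: inc=-0.135237, refl=-0.135237·-0.600000=0.0811; V=3.074380+-0.135237+0.081142=3.0203
k=7 load: inc=0.081142, refl=0.081142·-0.454545=-0.0369; V=2.939144+0.081142+-0.036883=2.9834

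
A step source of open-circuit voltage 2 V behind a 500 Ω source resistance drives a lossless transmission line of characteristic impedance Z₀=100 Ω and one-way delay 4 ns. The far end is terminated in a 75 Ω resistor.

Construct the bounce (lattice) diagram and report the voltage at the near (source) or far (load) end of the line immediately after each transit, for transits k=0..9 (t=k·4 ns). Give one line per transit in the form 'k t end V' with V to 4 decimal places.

0 0 source 0.3333
1 4 load 0.2857
2 8 source 0.2540
3 12 load 0.2585
4 16 source 0.2615
5 20 load 0.2611
6 24 source 0.2608
7 28 load 0.2608
8 32 source 0.2609
9 36 load 0.2609

Γ_L=-0.142857, Γ_S=0.666667; launch V₁=2·100/600=0.333333
k=0 src: V=0.3333
k=1 load: inc=0.333333, refl=0.333333·-0.142857=-0.0476; V=0.000000+0.333333+-0.047619=0.2857
k=2 src: inc=-0.047619, refl=-0.047619·0.666667=-0.0317; V=0.333333+-0.047619+-0.031746=0.2540
k=3 load: inc=-0.031746, refl=-0.031746·-0.142857=0.0045; V=0.285714+-0.031746+0.004535=0.2585
k=4 src: inc=0.004535, refl=0.004535·0.666667=0.0030; V=0.253968+0.004535+0.003023=0.2615
k=5 load: inc=0.003023, refl=0.003023·-0.142857=-0.0004; V=0.258503+0.003023+-0.000432=0.2611
k=6 src: inc=-0.000432, refl=-0.000432·0.666667=-0.0003; V=0.261527+-0.000432+-0.000288=0.2608
k=7 load: inc=-0.000288, refl=-0.000288·-0.142857=0.0000; V=0.261095+-0.000288+0.000041=0.2608
k=8 src: inc=0.000041, refl=0.000041·0.666667=0.0000; V=0.260807+0.000041+0.000027=0.2609
k=9 load: inc=0.000027, refl=0.000027·-0.142857=-0.0000; V=0.260848+0.000027+-0.000004=0.2609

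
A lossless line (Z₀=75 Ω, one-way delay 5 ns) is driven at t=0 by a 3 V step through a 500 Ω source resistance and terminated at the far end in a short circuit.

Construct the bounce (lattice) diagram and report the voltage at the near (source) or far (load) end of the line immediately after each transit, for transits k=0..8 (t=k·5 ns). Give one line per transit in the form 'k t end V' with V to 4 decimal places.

0 0 source 0.3913
1 5 load 0.0000
2 10 source -0.2892
3 15 load 0.0000
4 20 source 0.2138
5 25 load 0.0000
6 30 source -0.1580
7 35 load 0.0000
8 40 source 0.1168

Γ_L=-1.000000, Γ_S=0.739130; launch V₁=3·75/575=0.391304
k=0 src: V=0.3913
k=1 load: inc=0.391304, refl=0.391304·-1.000000=-0.3913; V=0.000000+0.391304+-0.391304=0.0000
k=2 src: inc=-0.391304, refl=-0.391304·0.739130=-0.2892; V=0.391304+-0.391304+-0.289225=-0.2892
k=3 load: inc=-0.289225, refl=-0.289225·-1.000000=0.2892; V=0.000000+-0.289225+0.289225=0.0000
k=4 src: inc=0.289225, refl=0.289225·0.739130=0.2138; V=-0.289225+0.289225+0.213775=0.2138
k=5 load: inc=0.213775, refl=0.213775·-1.000000=-0.2138; V=0.000000+0.213775+-0.213775=0.0000
k=6 src: inc=-0.213775, refl=-0.213775·0.739130=-0.1580; V=0.213775+-0.213775+-0.158008=-0.1580
k=7 load: inc=-0.158008, refl=-0.158008·-1.000000=0.1580; V=0.000000+-0.158008+0.158008=0.0000
k=8 src: inc=0.158008, refl=0.158008·0.739130=0.1168; V=-0.158008+0.158008+0.116788=0.1168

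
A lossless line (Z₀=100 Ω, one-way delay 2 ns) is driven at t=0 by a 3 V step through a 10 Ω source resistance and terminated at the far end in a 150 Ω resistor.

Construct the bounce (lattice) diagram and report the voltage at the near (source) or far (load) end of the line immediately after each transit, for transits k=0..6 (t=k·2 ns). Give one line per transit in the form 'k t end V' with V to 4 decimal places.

Γ_L=0.200000, Γ_S=-0.818182; launch V₁=3·100/110=2.727273
k=0 src: V=2.7273
k=1 load: inc=2.727273, refl=2.727273·0.200000=0.5455; V=0.000000+2.727273+0.545455=3.2727
k=2 src: inc=0.545455, refl=0.545455·-0.818182=-0.4463; V=2.727273+0.545455+-0.446281=2.8264
k=3 load: inc=-0.446281, refl=-0.446281·0.200000=-0.0893; V=3.272727+-0.446281+-0.089256=2.7372
k=4 src: inc=-0.089256, refl=-0.089256·-0.818182=0.0730; V=2.826446+-0.089256+0.073028=2.8102
k=5 load: inc=0.073028, refl=0.073028·0.200000=0.0146; V=2.737190+0.073028+0.014606=2.8248
k=6 src: inc=0.014606, refl=0.014606·-0.818182=-0.0120; V=2.810218+0.014606+-0.011950=2.8129

0 0 source 2.7273
1 2 load 3.2727
2 4 source 2.8264
3 6 load 2.7372
4 8 source 2.8102
5 10 load 2.8248
6 12 source 2.8129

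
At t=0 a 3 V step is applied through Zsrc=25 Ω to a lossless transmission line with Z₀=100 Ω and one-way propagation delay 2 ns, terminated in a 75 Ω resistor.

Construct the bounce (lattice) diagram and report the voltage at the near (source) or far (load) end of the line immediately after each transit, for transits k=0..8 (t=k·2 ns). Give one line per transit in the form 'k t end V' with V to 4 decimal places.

Γ_L=-0.142857, Γ_S=-0.600000; launch V₁=3·100/125=2.400000
k=0 src: V=2.4000
k=1 load: inc=2.400000, refl=2.400000·-0.142857=-0.3429; V=0.000000+2.400000+-0.342857=2.0571
k=2 src: inc=-0.342857, refl=-0.342857·-0.600000=0.2057; V=2.400000+-0.342857+0.205714=2.2629
k=3 load: inc=0.205714, refl=0.205714·-0.142857=-0.0294; V=2.057143+0.205714+-0.029388=2.2335
k=4 src: inc=-0.029388, refl=-0.029388·-0.600000=0.0176; V=2.262857+-0.029388+0.017633=2.2511
k=5 load: inc=0.017633, refl=0.017633·-0.142857=-0.0025; V=2.233469+0.017633+-0.002519=2.2486
k=6 src: inc=-0.002519, refl=-0.002519·-0.600000=0.0015; V=2.251102+-0.002519+0.001511=2.2501
k=7 load: inc=0.001511, refl=0.001511·-0.142857=-0.0002; V=2.248583+0.001511+-0.000216=2.2499
k=8 src: inc=-0.000216, refl=-0.000216·-0.600000=0.0001; V=2.250094+-0.000216+0.000130=2.2500

0 0 source 2.4000
1 2 load 2.0571
2 4 source 2.2629
3 6 load 2.2335
4 8 source 2.2511
5 10 load 2.2486
6 12 source 2.2501
7 14 load 2.2499
8 16 source 2.2500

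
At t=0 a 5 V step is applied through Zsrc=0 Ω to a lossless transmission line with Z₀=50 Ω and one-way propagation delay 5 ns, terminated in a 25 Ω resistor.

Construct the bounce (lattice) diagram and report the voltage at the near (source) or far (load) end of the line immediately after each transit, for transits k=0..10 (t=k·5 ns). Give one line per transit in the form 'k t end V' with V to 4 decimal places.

0 0 source 5.0000
1 5 load 3.3333
2 10 source 5.0000
3 15 load 4.4444
4 20 source 5.0000
5 25 load 4.8148
6 30 source 5.0000
7 35 load 4.9383
8 40 source 5.0000
9 45 load 4.9794
10 50 source 5.0000

Γ_L=-0.333333, Γ_S=-1.000000; launch V₁=5·50/50=5.000000
k=0 src: V=5.0000
k=1 load: inc=5.000000, refl=5.000000·-0.333333=-1.6667; V=0.000000+5.000000+-1.666667=3.3333
k=2 src: inc=-1.666667, refl=-1.666667·-1.000000=1.6667; V=5.000000+-1.666667+1.666667=5.0000
k=3 load: inc=1.666667, refl=1.666667·-0.333333=-0.5556; V=3.333333+1.666667+-0.555556=4.4444
k=4 src: inc=-0.555556, refl=-0.555556·-1.000000=0.5556; V=5.000000+-0.555556+0.555556=5.0000
k=5 load: inc=0.555556, refl=0.555556·-0.333333=-0.1852; V=4.444444+0.555556+-0.185185=4.8148
k=6 src: inc=-0.185185, refl=-0.185185·-1.000000=0.1852; V=5.000000+-0.185185+0.185185=5.0000
k=7 load: inc=0.185185, refl=0.185185·-0.333333=-0.0617; V=4.814815+0.185185+-0.061728=4.9383
k=8 src: inc=-0.061728, refl=-0.061728·-1.000000=0.0617; V=5.000000+-0.061728+0.061728=5.0000
k=9 load: inc=0.061728, refl=0.061728·-0.333333=-0.0206; V=4.938272+0.061728+-0.020576=4.9794
k=10 src: inc=-0.020576, refl=-0.020576·-1.000000=0.0206; V=5.000000+-0.020576+0.020576=5.0000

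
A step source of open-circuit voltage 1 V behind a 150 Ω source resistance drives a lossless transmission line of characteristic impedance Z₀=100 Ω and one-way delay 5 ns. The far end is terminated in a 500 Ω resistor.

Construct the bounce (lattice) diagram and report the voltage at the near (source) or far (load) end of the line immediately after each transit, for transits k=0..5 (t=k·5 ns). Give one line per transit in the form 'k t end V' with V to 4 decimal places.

Γ_L=0.666667, Γ_S=0.200000; launch V₁=1·100/250=0.400000
k=0 src: V=0.4000
k=1 load: inc=0.400000, refl=0.400000·0.666667=0.2667; V=0.000000+0.400000+0.266667=0.6667
k=2 src: inc=0.266667, refl=0.266667·0.200000=0.0533; V=0.400000+0.266667+0.053333=0.7200
k=3 load: inc=0.053333, refl=0.053333·0.666667=0.0356; V=0.666667+0.053333+0.035556=0.7556
k=4 src: inc=0.035556, refl=0.035556·0.200000=0.0071; V=0.720000+0.035556+0.007111=0.7627
k=5 load: inc=0.007111, refl=0.007111·0.666667=0.0047; V=0.755556+0.007111+0.004741=0.7674

0 0 source 0.4000
1 5 load 0.6667
2 10 source 0.7200
3 15 load 0.7556
4 20 source 0.7627
5 25 load 0.7674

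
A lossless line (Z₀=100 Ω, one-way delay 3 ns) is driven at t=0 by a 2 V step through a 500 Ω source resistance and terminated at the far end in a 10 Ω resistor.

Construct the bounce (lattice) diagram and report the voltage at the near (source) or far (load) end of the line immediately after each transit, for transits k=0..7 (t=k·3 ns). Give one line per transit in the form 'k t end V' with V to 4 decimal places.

0 0 source 0.3333
1 3 load 0.0606
2 6 source -0.1212
3 9 load 0.0275
4 12 source 0.1267
5 15 load 0.0456
6 18 source -0.0085
7 21 load 0.0357

Γ_L=-0.818182, Γ_S=0.666667; launch V₁=2·100/600=0.333333
k=0 src: V=0.3333
k=1 load: inc=0.333333, refl=0.333333·-0.818182=-0.2727; V=0.000000+0.333333+-0.272727=0.0606
k=2 src: inc=-0.272727, refl=-0.272727·0.666667=-0.1818; V=0.333333+-0.272727+-0.181818=-0.1212
k=3 load: inc=-0.181818, refl=-0.181818·-0.818182=0.1488; V=0.060606+-0.181818+0.148760=0.0275
k=4 src: inc=0.148760, refl=0.148760·0.666667=0.0992; V=-0.121212+0.148760+0.099174=0.1267
k=5 load: inc=0.099174, refl=0.099174·-0.818182=-0.0811; V=0.027548+0.099174+-0.081142=0.0456
k=6 src: inc=-0.081142, refl=-0.081142·0.666667=-0.0541; V=0.126722+-0.081142+-0.054095=-0.0085
k=7 load: inc=-0.054095, refl=-0.054095·-0.818182=0.0443; V=0.045580+-0.054095+0.044259=0.0357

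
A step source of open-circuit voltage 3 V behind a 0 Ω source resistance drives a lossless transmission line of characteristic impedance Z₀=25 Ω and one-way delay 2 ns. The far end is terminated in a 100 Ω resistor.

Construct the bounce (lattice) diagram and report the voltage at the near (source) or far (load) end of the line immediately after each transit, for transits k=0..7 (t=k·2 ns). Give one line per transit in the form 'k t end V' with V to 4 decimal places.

0 0 source 3.0000
1 2 load 4.8000
2 4 source 3.0000
3 6 load 1.9200
4 8 source 3.0000
5 10 load 3.6480
6 12 source 3.0000
7 14 load 2.6112

Γ_L=0.600000, Γ_S=-1.000000; launch V₁=3·25/25=3.000000
k=0 src: V=3.0000
k=1 load: inc=3.000000, refl=3.000000·0.600000=1.8000; V=0.000000+3.000000+1.800000=4.8000
k=2 src: inc=1.800000, refl=1.800000·-1.000000=-1.8000; V=3.000000+1.800000+-1.800000=3.0000
k=3 load: inc=-1.800000, refl=-1.800000·0.600000=-1.0800; V=4.800000+-1.800000+-1.080000=1.9200
k=4 src: inc=-1.080000, refl=-1.080000·-1.000000=1.0800; V=3.000000+-1.080000+1.080000=3.0000
k=5 load: inc=1.080000, refl=1.080000·0.600000=0.6480; V=1.920000+1.080000+0.648000=3.6480
k=6 src: inc=0.648000, refl=0.648000·-1.000000=-0.6480; V=3.000000+0.648000+-0.648000=3.0000
k=7 load: inc=-0.648000, refl=-0.648000·0.600000=-0.3888; V=3.648000+-0.648000+-0.388800=2.6112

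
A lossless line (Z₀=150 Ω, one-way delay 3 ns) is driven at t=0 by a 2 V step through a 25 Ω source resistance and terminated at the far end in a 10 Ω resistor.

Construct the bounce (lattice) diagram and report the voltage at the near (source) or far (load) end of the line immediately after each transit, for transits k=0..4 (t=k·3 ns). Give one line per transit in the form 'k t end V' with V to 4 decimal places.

Γ_L=-0.875000, Γ_S=-0.714286; launch V₁=2·150/175=1.714286
k=0 src: V=1.7143
k=1 load: inc=1.714286, refl=1.714286·-0.875000=-1.5000; V=0.000000+1.714286+-1.500000=0.2143
k=2 src: inc=-1.500000, refl=-1.500000·-0.714286=1.0714; V=1.714286+-1.500000+1.071429=1.2857
k=3 load: inc=1.071429, refl=1.071429·-0.875000=-0.9375; V=0.214286+1.071429+-0.937500=0.3482
k=4 src: inc=-0.937500, refl=-0.937500·-0.714286=0.6696; V=1.285714+-0.937500+0.669643=1.0179

0 0 source 1.7143
1 3 load 0.2143
2 6 source 1.2857
3 9 load 0.3482
4 12 source 1.0179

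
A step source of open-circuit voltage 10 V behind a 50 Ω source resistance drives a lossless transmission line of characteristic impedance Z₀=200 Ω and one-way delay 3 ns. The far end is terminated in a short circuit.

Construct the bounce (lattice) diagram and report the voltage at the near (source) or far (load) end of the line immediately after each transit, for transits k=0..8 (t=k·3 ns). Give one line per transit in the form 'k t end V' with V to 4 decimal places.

0 0 source 8.0000
1 3 load 0.0000
2 6 source 4.8000
3 9 load 0.0000
4 12 source 2.8800
5 15 load 0.0000
6 18 source 1.7280
7 21 load 0.0000
8 24 source 1.0368

Γ_L=-1.000000, Γ_S=-0.600000; launch V₁=10·200/250=8.000000
k=0 src: V=8.0000
k=1 load: inc=8.000000, refl=8.000000·-1.000000=-8.0000; V=0.000000+8.000000+-8.000000=0.0000
k=2 src: inc=-8.000000, refl=-8.000000·-0.600000=4.8000; V=8.000000+-8.000000+4.800000=4.8000
k=3 load: inc=4.800000, refl=4.800000·-1.000000=-4.8000; V=0.000000+4.800000+-4.800000=0.0000
k=4 src: inc=-4.800000, refl=-4.800000·-0.600000=2.8800; V=4.800000+-4.800000+2.880000=2.8800
k=5 load: inc=2.880000, refl=2.880000·-1.000000=-2.8800; V=0.000000+2.880000+-2.880000=0.0000
k=6 src: inc=-2.880000, refl=-2.880000·-0.600000=1.7280; V=2.880000+-2.880000+1.728000=1.7280
k=7 load: inc=1.728000, refl=1.728000·-1.000000=-1.7280; V=0.000000+1.728000+-1.728000=0.0000
k=8 src: inc=-1.728000, refl=-1.728000·-0.600000=1.0368; V=1.728000+-1.728000+1.036800=1.0368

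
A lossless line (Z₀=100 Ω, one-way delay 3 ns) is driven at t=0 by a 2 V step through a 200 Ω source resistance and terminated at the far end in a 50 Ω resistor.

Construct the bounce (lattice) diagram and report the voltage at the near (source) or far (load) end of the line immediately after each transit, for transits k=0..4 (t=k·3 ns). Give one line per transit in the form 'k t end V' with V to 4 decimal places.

Γ_L=-0.333333, Γ_S=0.333333; launch V₁=2·100/300=0.666667
k=0 src: V=0.6667
k=1 load: inc=0.666667, refl=0.666667·-0.333333=-0.2222; V=0.000000+0.666667+-0.222222=0.4444
k=2 src: inc=-0.222222, refl=-0.222222·0.333333=-0.0741; V=0.666667+-0.222222+-0.074074=0.3704
k=3 load: inc=-0.074074, refl=-0.074074·-0.333333=0.0247; V=0.444444+-0.074074+0.024691=0.3951
k=4 src: inc=0.024691, refl=0.024691·0.333333=0.0082; V=0.370370+0.024691+0.008230=0.4033

0 0 source 0.6667
1 3 load 0.4444
2 6 source 0.3704
3 9 load 0.3951
4 12 source 0.4033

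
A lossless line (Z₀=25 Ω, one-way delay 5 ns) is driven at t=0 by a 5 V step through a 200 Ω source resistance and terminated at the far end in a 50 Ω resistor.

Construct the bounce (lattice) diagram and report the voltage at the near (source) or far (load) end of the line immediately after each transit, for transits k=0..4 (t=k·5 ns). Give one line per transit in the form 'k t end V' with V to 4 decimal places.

0 0 source 0.5556
1 5 load 0.7407
2 10 source 0.8848
3 15 load 0.9328
4 20 source 0.9701

Γ_L=0.333333, Γ_S=0.777778; launch V₁=5·25/225=0.555556
k=0 src: V=0.5556
k=1 load: inc=0.555556, refl=0.555556·0.333333=0.1852; V=0.000000+0.555556+0.185185=0.7407
k=2 src: inc=0.185185, refl=0.185185·0.777778=0.1440; V=0.555556+0.185185+0.144033=0.8848
k=3 load: inc=0.144033, refl=0.144033·0.333333=0.0480; V=0.740741+0.144033+0.048011=0.9328
k=4 src: inc=0.048011, refl=0.048011·0.777778=0.0373; V=0.884774+0.048011+0.037342=0.9701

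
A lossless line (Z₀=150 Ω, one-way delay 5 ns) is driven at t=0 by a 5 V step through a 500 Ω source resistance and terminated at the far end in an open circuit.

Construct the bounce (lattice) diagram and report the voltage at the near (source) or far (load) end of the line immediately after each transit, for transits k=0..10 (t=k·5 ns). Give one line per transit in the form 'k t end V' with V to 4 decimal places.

0 0 source 1.1538
1 5 load 2.3077
2 10 source 2.9290
3 15 load 3.5503
4 20 source 3.8848
5 25 load 4.2194
6 30 source 4.3995
7 35 load 4.5797
8 40 source 4.6767
9 45 load 4.7737
10 50 source 4.8259

Γ_L=1.000000, Γ_S=0.538462; launch V₁=5·150/650=1.153846
k=0 src: V=1.1538
k=1 load: inc=1.153846, refl=1.153846·1.000000=1.1538; V=0.000000+1.153846+1.153846=2.3077
k=2 src: inc=1.153846, refl=1.153846·0.538462=0.6213; V=1.153846+1.153846+0.621302=2.9290
k=3 load: inc=0.621302, refl=0.621302·1.000000=0.6213; V=2.307692+0.621302+0.621302=3.5503
k=4 src: inc=0.621302, refl=0.621302·0.538462=0.3345; V=2.928994+0.621302+0.334547=3.8848
k=5 load: inc=0.334547, refl=0.334547·1.000000=0.3345; V=3.550296+0.334547+0.334547=4.2194
k=6 src: inc=0.334547, refl=0.334547·0.538462=0.1801; V=3.884843+0.334547+0.180141=4.3995
k=7 load: inc=0.180141, refl=0.180141·1.000000=0.1801; V=4.219390+0.180141+0.180141=4.5797
k=8 src: inc=0.180141, refl=0.180141·0.538462=0.0970; V=4.399531+0.180141+0.096999=4.6767
k=9 load: inc=0.096999, refl=0.096999·1.000000=0.0970; V=4.579672+0.096999+0.096999=4.7737
k=10 src: inc=0.096999, refl=0.096999·0.538462=0.0522; V=4.676670+0.096999+0.052230=4.8259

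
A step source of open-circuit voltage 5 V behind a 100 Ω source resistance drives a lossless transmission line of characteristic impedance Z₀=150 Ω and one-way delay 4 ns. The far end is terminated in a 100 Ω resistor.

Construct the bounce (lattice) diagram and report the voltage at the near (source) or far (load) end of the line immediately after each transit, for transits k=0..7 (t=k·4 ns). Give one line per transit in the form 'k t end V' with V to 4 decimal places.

Γ_L=-0.200000, Γ_S=-0.200000; launch V₁=5·150/250=3.000000
k=0 src: V=3.0000
k=1 load: inc=3.000000, refl=3.000000·-0.200000=-0.6000; V=0.000000+3.000000+-0.600000=2.4000
k=2 src: inc=-0.600000, refl=-0.600000·-0.200000=0.1200; V=3.000000+-0.600000+0.120000=2.5200
k=3 load: inc=0.120000, refl=0.120000·-0.200000=-0.0240; V=2.400000+0.120000+-0.024000=2.4960
k=4 src: inc=-0.024000, refl=-0.024000·-0.200000=0.0048; V=2.520000+-0.024000+0.004800=2.5008
k=5 load: inc=0.004800, refl=0.004800·-0.200000=-0.0010; V=2.496000+0.004800+-0.000960=2.4998
k=6 src: inc=-0.000960, refl=-0.000960·-0.200000=0.0002; V=2.500800+-0.000960+0.000192=2.5000
k=7 load: inc=0.000192, refl=0.000192·-0.200000=-0.0000; V=2.499840+0.000192+-0.000038=2.5000

0 0 source 3.0000
1 4 load 2.4000
2 8 source 2.5200
3 12 load 2.4960
4 16 source 2.5008
5 20 load 2.4998
6 24 source 2.5000
7 28 load 2.5000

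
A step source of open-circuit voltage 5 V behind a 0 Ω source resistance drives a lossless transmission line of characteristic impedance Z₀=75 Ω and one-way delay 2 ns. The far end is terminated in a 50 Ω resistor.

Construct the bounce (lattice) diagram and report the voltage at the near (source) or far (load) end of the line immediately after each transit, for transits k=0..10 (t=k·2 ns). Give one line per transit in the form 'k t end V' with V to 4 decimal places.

Γ_L=-0.200000, Γ_S=-1.000000; launch V₁=5·75/75=5.000000
k=0 src: V=5.0000
k=1 load: inc=5.000000, refl=5.000000·-0.200000=-1.0000; V=0.000000+5.000000+-1.000000=4.0000
k=2 src: inc=-1.000000, refl=-1.000000·-1.000000=1.0000; V=5.000000+-1.000000+1.000000=5.0000
k=3 load: inc=1.000000, refl=1.000000·-0.200000=-0.2000; V=4.000000+1.000000+-0.200000=4.8000
k=4 src: inc=-0.200000, refl=-0.200000·-1.000000=0.2000; V=5.000000+-0.200000+0.200000=5.0000
k=5 load: inc=0.200000, refl=0.200000·-0.200000=-0.0400; V=4.800000+0.200000+-0.040000=4.9600
k=6 src: inc=-0.040000, refl=-0.040000·-1.000000=0.0400; V=5.000000+-0.040000+0.040000=5.0000
k=7 load: inc=0.040000, refl=0.040000·-0.200000=-0.0080; V=4.960000+0.040000+-0.008000=4.9920
k=8 src: inc=-0.008000, refl=-0.008000·-1.000000=0.0080; V=5.000000+-0.008000+0.008000=5.0000
k=9 load: inc=0.008000, refl=0.008000·-0.200000=-0.0016; V=4.992000+0.008000+-0.001600=4.9984
k=10 src: inc=-0.001600, refl=-0.001600·-1.000000=0.0016; V=5.000000+-0.001600+0.001600=5.0000

0 0 source 5.0000
1 2 load 4.0000
2 4 source 5.0000
3 6 load 4.8000
4 8 source 5.0000
5 10 load 4.9600
6 12 source 5.0000
7 14 load 4.9920
8 16 source 5.0000
9 18 load 4.9984
10 20 source 5.0000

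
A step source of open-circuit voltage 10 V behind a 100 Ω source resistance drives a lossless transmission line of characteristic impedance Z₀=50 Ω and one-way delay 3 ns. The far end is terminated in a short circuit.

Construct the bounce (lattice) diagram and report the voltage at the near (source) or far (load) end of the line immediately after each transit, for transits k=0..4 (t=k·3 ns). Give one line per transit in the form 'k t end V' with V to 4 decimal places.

0 0 source 3.3333
1 3 load 0.0000
2 6 source -1.1111
3 9 load 0.0000
4 12 source 0.3704

Γ_L=-1.000000, Γ_S=0.333333; launch V₁=10·50/150=3.333333
k=0 src: V=3.3333
k=1 load: inc=3.333333, refl=3.333333·-1.000000=-3.3333; V=0.000000+3.333333+-3.333333=0.0000
k=2 src: inc=-3.333333, refl=-3.333333·0.333333=-1.1111; V=3.333333+-3.333333+-1.111111=-1.1111
k=3 load: inc=-1.111111, refl=-1.111111·-1.000000=1.1111; V=0.000000+-1.111111+1.111111=0.0000
k=4 src: inc=1.111111, refl=1.111111·0.333333=0.3704; V=-1.111111+1.111111+0.370370=0.3704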